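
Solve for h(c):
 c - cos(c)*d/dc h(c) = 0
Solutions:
 h(c) = C1 + Integral(c/cos(c), c)


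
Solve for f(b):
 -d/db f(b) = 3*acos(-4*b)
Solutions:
 f(b) = C1 - 3*b*acos(-4*b) - 3*sqrt(1 - 16*b^2)/4


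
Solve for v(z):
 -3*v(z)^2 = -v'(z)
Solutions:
 v(z) = -1/(C1 + 3*z)


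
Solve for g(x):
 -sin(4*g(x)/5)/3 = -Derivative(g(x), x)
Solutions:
 -x/3 + 5*log(cos(4*g(x)/5) - 1)/8 - 5*log(cos(4*g(x)/5) + 1)/8 = C1


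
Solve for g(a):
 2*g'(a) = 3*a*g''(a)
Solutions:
 g(a) = C1 + C2*a^(5/3)


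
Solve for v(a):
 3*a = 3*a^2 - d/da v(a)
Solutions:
 v(a) = C1 + a^3 - 3*a^2/2


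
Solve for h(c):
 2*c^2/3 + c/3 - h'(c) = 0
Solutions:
 h(c) = C1 + 2*c^3/9 + c^2/6


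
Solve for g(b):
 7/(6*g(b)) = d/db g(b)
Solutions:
 g(b) = -sqrt(C1 + 21*b)/3
 g(b) = sqrt(C1 + 21*b)/3


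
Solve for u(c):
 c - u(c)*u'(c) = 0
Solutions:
 u(c) = -sqrt(C1 + c^2)
 u(c) = sqrt(C1 + c^2)


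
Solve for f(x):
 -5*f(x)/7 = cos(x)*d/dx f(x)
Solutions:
 f(x) = C1*(sin(x) - 1)^(5/14)/(sin(x) + 1)^(5/14)


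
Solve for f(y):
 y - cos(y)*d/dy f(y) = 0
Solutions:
 f(y) = C1 + Integral(y/cos(y), y)


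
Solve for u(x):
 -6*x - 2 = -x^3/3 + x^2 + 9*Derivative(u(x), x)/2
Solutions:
 u(x) = C1 + x^4/54 - 2*x^3/27 - 2*x^2/3 - 4*x/9


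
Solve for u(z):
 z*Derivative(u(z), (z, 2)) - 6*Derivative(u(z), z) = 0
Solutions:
 u(z) = C1 + C2*z^7


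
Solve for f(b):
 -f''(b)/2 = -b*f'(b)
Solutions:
 f(b) = C1 + C2*erfi(b)


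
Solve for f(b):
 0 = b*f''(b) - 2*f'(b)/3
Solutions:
 f(b) = C1 + C2*b^(5/3)


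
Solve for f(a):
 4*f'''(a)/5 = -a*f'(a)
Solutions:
 f(a) = C1 + Integral(C2*airyai(-10^(1/3)*a/2) + C3*airybi(-10^(1/3)*a/2), a)


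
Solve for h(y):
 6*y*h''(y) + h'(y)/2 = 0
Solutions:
 h(y) = C1 + C2*y^(11/12)


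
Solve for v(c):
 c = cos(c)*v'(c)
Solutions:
 v(c) = C1 + Integral(c/cos(c), c)


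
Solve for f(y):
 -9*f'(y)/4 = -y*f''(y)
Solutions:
 f(y) = C1 + C2*y^(13/4)


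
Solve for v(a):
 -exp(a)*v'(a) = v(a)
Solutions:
 v(a) = C1*exp(exp(-a))


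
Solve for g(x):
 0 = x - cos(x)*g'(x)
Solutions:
 g(x) = C1 + Integral(x/cos(x), x)


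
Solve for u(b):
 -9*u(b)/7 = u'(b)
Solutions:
 u(b) = C1*exp(-9*b/7)


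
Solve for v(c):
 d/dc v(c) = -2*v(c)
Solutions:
 v(c) = C1*exp(-2*c)


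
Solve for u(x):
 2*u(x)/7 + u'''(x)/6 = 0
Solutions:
 u(x) = C3*exp(x*(-12^(1/3)*7^(2/3) + 3*14^(2/3)*3^(1/3))/28)*sin(14^(2/3)*3^(5/6)*x/14) + C4*exp(x*(-12^(1/3)*7^(2/3) + 3*14^(2/3)*3^(1/3))/28)*cos(14^(2/3)*3^(5/6)*x/14) + C5*exp(-x*(12^(1/3)*7^(2/3) + 3*14^(2/3)*3^(1/3))/28) + (C1*sin(14^(2/3)*3^(5/6)*x/14) + C2*cos(14^(2/3)*3^(5/6)*x/14))*exp(12^(1/3)*7^(2/3)*x/14)


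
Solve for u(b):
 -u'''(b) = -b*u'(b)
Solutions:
 u(b) = C1 + Integral(C2*airyai(b) + C3*airybi(b), b)


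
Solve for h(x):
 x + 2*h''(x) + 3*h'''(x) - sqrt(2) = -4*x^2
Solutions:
 h(x) = C1 + C2*x + C3*exp(-2*x/3) - x^4/6 + 11*x^3/12 + x^2*(-33 + 2*sqrt(2))/8


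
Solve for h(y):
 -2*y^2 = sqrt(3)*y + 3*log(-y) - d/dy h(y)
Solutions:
 h(y) = C1 + 2*y^3/3 + sqrt(3)*y^2/2 + 3*y*log(-y) - 3*y


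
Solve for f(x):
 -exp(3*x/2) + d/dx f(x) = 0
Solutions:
 f(x) = C1 + 2*exp(3*x/2)/3


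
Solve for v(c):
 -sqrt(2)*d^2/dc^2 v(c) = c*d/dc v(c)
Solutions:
 v(c) = C1 + C2*erf(2^(1/4)*c/2)


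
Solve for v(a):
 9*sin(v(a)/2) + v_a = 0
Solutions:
 v(a) = -2*acos((-C1 - exp(9*a))/(C1 - exp(9*a))) + 4*pi
 v(a) = 2*acos((-C1 - exp(9*a))/(C1 - exp(9*a)))


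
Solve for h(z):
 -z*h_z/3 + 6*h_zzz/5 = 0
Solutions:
 h(z) = C1 + Integral(C2*airyai(60^(1/3)*z/6) + C3*airybi(60^(1/3)*z/6), z)


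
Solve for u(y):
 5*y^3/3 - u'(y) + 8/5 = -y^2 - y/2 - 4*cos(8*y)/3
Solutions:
 u(y) = C1 + 5*y^4/12 + y^3/3 + y^2/4 + 8*y/5 + sin(8*y)/6


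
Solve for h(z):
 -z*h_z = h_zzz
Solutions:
 h(z) = C1 + Integral(C2*airyai(-z) + C3*airybi(-z), z)


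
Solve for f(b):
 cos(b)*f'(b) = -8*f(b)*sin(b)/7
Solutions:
 f(b) = C1*cos(b)^(8/7)


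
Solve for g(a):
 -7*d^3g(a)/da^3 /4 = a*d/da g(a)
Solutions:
 g(a) = C1 + Integral(C2*airyai(-14^(2/3)*a/7) + C3*airybi(-14^(2/3)*a/7), a)


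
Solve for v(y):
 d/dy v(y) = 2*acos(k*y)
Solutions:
 v(y) = C1 + 2*Piecewise((y*acos(k*y) - sqrt(-k^2*y^2 + 1)/k, Ne(k, 0)), (pi*y/2, True))


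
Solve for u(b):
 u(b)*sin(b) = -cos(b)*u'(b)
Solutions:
 u(b) = C1*cos(b)


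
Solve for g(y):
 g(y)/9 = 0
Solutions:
 g(y) = 0


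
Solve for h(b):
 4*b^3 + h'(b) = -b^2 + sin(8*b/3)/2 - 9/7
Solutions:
 h(b) = C1 - b^4 - b^3/3 - 9*b/7 - 3*cos(8*b/3)/16


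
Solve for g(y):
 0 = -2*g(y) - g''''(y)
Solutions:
 g(y) = (C1*sin(2^(3/4)*y/2) + C2*cos(2^(3/4)*y/2))*exp(-2^(3/4)*y/2) + (C3*sin(2^(3/4)*y/2) + C4*cos(2^(3/4)*y/2))*exp(2^(3/4)*y/2)


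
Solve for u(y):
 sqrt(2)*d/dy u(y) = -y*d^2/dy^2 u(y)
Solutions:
 u(y) = C1 + C2*y^(1 - sqrt(2))


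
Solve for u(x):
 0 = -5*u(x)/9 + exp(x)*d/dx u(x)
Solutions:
 u(x) = C1*exp(-5*exp(-x)/9)


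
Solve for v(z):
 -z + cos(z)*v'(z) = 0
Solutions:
 v(z) = C1 + Integral(z/cos(z), z)


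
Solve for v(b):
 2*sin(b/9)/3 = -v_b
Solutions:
 v(b) = C1 + 6*cos(b/9)


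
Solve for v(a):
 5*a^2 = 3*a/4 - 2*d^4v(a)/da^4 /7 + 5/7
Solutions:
 v(a) = C1 + C2*a + C3*a^2 + C4*a^3 - 7*a^6/144 + 7*a^5/320 + 5*a^4/48


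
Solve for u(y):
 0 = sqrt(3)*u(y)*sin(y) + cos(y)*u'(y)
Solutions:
 u(y) = C1*cos(y)^(sqrt(3))


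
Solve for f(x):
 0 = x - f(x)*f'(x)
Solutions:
 f(x) = -sqrt(C1 + x^2)
 f(x) = sqrt(C1 + x^2)


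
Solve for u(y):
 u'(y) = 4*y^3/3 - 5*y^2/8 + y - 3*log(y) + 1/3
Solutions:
 u(y) = C1 + y^4/3 - 5*y^3/24 + y^2/2 - 3*y*log(y) + 10*y/3


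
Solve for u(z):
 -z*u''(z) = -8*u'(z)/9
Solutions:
 u(z) = C1 + C2*z^(17/9)


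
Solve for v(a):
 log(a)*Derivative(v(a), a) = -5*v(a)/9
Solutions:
 v(a) = C1*exp(-5*li(a)/9)


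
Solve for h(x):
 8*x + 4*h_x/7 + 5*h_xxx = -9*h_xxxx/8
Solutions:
 h(x) = C1 + C2*exp(x*(-280 + 1400*2^(2/3)*7^(1/3)/(27*sqrt(174561) + 30187)^(1/3) + 2^(1/3)*7^(2/3)*(27*sqrt(174561) + 30187)^(1/3))/189)*sin(14^(1/3)*sqrt(3)*x*(-7^(1/3)*(27*sqrt(174561) + 30187)^(1/3) + 1400*2^(1/3)/(27*sqrt(174561) + 30187)^(1/3))/189) + C3*exp(x*(-280 + 1400*2^(2/3)*7^(1/3)/(27*sqrt(174561) + 30187)^(1/3) + 2^(1/3)*7^(2/3)*(27*sqrt(174561) + 30187)^(1/3))/189)*cos(14^(1/3)*sqrt(3)*x*(-7^(1/3)*(27*sqrt(174561) + 30187)^(1/3) + 1400*2^(1/3)/(27*sqrt(174561) + 30187)^(1/3))/189) + C4*exp(-2*x*(1400*2^(2/3)*7^(1/3)/(27*sqrt(174561) + 30187)^(1/3) + 140 + 2^(1/3)*7^(2/3)*(27*sqrt(174561) + 30187)^(1/3))/189) - 7*x^2


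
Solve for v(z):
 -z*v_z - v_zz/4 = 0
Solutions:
 v(z) = C1 + C2*erf(sqrt(2)*z)


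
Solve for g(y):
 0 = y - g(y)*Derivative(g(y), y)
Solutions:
 g(y) = -sqrt(C1 + y^2)
 g(y) = sqrt(C1 + y^2)


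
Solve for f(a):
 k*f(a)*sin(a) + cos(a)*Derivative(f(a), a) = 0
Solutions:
 f(a) = C1*exp(k*log(cos(a)))


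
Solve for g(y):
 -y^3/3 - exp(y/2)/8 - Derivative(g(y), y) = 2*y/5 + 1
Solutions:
 g(y) = C1 - y^4/12 - y^2/5 - y - exp(y/2)/4


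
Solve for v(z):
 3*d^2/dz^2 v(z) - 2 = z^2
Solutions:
 v(z) = C1 + C2*z + z^4/36 + z^2/3


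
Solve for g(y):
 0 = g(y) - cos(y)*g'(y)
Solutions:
 g(y) = C1*sqrt(sin(y) + 1)/sqrt(sin(y) - 1)


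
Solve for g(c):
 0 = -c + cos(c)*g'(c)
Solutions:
 g(c) = C1 + Integral(c/cos(c), c)


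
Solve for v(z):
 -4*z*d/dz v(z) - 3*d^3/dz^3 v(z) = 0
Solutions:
 v(z) = C1 + Integral(C2*airyai(-6^(2/3)*z/3) + C3*airybi(-6^(2/3)*z/3), z)


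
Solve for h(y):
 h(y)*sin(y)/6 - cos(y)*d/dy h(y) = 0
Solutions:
 h(y) = C1/cos(y)^(1/6)


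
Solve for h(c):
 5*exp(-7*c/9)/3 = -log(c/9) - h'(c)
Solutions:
 h(c) = C1 - c*log(c) + c*(1 + 2*log(3)) + 15*exp(-7*c/9)/7


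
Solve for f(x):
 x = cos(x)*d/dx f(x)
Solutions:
 f(x) = C1 + Integral(x/cos(x), x)


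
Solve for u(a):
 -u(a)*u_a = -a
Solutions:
 u(a) = -sqrt(C1 + a^2)
 u(a) = sqrt(C1 + a^2)


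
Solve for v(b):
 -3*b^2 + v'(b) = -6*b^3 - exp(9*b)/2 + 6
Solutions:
 v(b) = C1 - 3*b^4/2 + b^3 + 6*b - exp(9*b)/18


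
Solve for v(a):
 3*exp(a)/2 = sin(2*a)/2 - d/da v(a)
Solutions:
 v(a) = C1 - 3*exp(a)/2 - cos(2*a)/4


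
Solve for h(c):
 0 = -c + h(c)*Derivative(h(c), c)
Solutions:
 h(c) = -sqrt(C1 + c^2)
 h(c) = sqrt(C1 + c^2)


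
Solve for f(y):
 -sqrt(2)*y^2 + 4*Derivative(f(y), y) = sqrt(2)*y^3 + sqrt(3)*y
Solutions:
 f(y) = C1 + sqrt(2)*y^4/16 + sqrt(2)*y^3/12 + sqrt(3)*y^2/8


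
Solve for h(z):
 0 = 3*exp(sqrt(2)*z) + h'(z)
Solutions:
 h(z) = C1 - 3*sqrt(2)*exp(sqrt(2)*z)/2


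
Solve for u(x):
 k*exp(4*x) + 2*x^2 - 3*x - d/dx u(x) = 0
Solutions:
 u(x) = C1 + k*exp(4*x)/4 + 2*x^3/3 - 3*x^2/2


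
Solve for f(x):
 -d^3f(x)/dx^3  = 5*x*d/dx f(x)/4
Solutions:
 f(x) = C1 + Integral(C2*airyai(-10^(1/3)*x/2) + C3*airybi(-10^(1/3)*x/2), x)


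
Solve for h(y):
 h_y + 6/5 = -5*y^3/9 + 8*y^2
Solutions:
 h(y) = C1 - 5*y^4/36 + 8*y^3/3 - 6*y/5


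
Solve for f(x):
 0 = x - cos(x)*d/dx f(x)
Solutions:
 f(x) = C1 + Integral(x/cos(x), x)


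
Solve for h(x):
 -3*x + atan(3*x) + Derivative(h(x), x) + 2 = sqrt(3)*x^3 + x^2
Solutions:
 h(x) = C1 + sqrt(3)*x^4/4 + x^3/3 + 3*x^2/2 - x*atan(3*x) - 2*x + log(9*x^2 + 1)/6


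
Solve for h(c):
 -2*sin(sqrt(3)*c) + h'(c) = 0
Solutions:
 h(c) = C1 - 2*sqrt(3)*cos(sqrt(3)*c)/3


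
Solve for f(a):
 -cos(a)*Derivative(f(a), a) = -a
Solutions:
 f(a) = C1 + Integral(a/cos(a), a)


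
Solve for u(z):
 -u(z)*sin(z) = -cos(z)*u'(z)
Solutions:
 u(z) = C1/cos(z)


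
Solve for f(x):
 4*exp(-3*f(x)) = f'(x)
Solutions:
 f(x) = log(C1 + 12*x)/3
 f(x) = log((-3^(1/3) - 3^(5/6)*I)*(C1 + 4*x)^(1/3)/2)
 f(x) = log((-3^(1/3) + 3^(5/6)*I)*(C1 + 4*x)^(1/3)/2)


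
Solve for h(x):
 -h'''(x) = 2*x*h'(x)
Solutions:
 h(x) = C1 + Integral(C2*airyai(-2^(1/3)*x) + C3*airybi(-2^(1/3)*x), x)


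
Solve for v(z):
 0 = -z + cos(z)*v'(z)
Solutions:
 v(z) = C1 + Integral(z/cos(z), z)


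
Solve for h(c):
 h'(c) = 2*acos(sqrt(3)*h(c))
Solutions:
 Integral(1/acos(sqrt(3)*_y), (_y, h(c))) = C1 + 2*c


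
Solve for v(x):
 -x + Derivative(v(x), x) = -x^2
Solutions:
 v(x) = C1 - x^3/3 + x^2/2


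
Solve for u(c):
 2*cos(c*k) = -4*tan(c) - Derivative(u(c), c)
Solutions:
 u(c) = C1 - 2*Piecewise((sin(c*k)/k, Ne(k, 0)), (c, True)) + 4*log(cos(c))


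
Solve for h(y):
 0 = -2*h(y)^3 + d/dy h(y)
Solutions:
 h(y) = -sqrt(2)*sqrt(-1/(C1 + 2*y))/2
 h(y) = sqrt(2)*sqrt(-1/(C1 + 2*y))/2


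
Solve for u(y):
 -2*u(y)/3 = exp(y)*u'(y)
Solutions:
 u(y) = C1*exp(2*exp(-y)/3)


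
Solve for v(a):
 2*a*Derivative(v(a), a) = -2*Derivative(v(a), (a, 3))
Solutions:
 v(a) = C1 + Integral(C2*airyai(-a) + C3*airybi(-a), a)


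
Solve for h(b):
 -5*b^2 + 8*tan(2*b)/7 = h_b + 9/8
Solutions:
 h(b) = C1 - 5*b^3/3 - 9*b/8 - 4*log(cos(2*b))/7


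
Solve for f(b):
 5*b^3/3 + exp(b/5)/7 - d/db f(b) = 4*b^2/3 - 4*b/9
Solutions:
 f(b) = C1 + 5*b^4/12 - 4*b^3/9 + 2*b^2/9 + 5*exp(b/5)/7


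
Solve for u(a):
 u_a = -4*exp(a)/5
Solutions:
 u(a) = C1 - 4*exp(a)/5


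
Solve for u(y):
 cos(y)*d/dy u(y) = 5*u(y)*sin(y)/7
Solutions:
 u(y) = C1/cos(y)^(5/7)


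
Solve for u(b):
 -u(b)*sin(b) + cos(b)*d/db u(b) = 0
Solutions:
 u(b) = C1/cos(b)


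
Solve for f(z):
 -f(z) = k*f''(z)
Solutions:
 f(z) = C1*exp(-z*sqrt(-1/k)) + C2*exp(z*sqrt(-1/k))


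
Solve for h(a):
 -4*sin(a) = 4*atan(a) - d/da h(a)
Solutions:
 h(a) = C1 + 4*a*atan(a) - 2*log(a^2 + 1) - 4*cos(a)


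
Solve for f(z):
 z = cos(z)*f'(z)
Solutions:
 f(z) = C1 + Integral(z/cos(z), z)


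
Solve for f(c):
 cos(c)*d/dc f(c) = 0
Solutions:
 f(c) = C1


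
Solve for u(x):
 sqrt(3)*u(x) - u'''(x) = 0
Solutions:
 u(x) = C3*exp(3^(1/6)*x) + (C1*sin(3^(2/3)*x/2) + C2*cos(3^(2/3)*x/2))*exp(-3^(1/6)*x/2)


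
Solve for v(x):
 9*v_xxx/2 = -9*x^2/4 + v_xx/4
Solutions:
 v(x) = C1 + C2*x + C3*exp(x/18) + 3*x^4/4 + 54*x^3 + 2916*x^2


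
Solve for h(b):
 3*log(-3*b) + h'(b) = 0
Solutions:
 h(b) = C1 - 3*b*log(-b) + 3*b*(1 - log(3))


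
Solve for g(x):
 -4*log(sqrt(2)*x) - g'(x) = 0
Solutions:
 g(x) = C1 - 4*x*log(x) - x*log(4) + 4*x


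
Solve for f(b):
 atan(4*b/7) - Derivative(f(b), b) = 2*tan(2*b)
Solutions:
 f(b) = C1 + b*atan(4*b/7) - 7*log(16*b^2 + 49)/8 + log(cos(2*b))


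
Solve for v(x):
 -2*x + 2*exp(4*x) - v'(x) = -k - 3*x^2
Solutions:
 v(x) = C1 + k*x + x^3 - x^2 + exp(4*x)/2


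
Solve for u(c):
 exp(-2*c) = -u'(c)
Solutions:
 u(c) = C1 + exp(-2*c)/2


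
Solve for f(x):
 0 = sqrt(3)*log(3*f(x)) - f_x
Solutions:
 -sqrt(3)*Integral(1/(log(_y) + log(3)), (_y, f(x)))/3 = C1 - x


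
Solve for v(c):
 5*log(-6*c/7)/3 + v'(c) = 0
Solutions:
 v(c) = C1 - 5*c*log(-c)/3 + 5*c*(-log(6) + 1 + log(7))/3


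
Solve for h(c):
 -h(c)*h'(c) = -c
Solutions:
 h(c) = -sqrt(C1 + c^2)
 h(c) = sqrt(C1 + c^2)


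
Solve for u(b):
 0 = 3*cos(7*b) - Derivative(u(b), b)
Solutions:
 u(b) = C1 + 3*sin(7*b)/7


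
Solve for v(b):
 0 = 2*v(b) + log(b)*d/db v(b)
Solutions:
 v(b) = C1*exp(-2*li(b))


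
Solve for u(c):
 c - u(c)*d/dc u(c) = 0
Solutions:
 u(c) = -sqrt(C1 + c^2)
 u(c) = sqrt(C1 + c^2)


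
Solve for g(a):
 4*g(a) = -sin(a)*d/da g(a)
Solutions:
 g(a) = C1*(cos(a)^2 + 2*cos(a) + 1)/(cos(a)^2 - 2*cos(a) + 1)


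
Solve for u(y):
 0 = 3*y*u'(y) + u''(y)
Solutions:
 u(y) = C1 + C2*erf(sqrt(6)*y/2)


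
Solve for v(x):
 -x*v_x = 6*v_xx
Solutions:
 v(x) = C1 + C2*erf(sqrt(3)*x/6)


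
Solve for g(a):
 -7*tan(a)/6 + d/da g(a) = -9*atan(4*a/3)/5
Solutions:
 g(a) = C1 - 9*a*atan(4*a/3)/5 + 27*log(16*a^2 + 9)/40 - 7*log(cos(a))/6


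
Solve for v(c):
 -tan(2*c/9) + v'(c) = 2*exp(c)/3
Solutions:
 v(c) = C1 + 2*exp(c)/3 - 9*log(cos(2*c/9))/2


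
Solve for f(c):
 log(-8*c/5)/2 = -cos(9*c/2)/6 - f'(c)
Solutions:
 f(c) = C1 - c*log(-c)/2 - 2*c*log(2) + c/2 + c*log(10)/2 - sin(9*c/2)/27


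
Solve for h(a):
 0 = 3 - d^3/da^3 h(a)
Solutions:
 h(a) = C1 + C2*a + C3*a^2 + a^3/2


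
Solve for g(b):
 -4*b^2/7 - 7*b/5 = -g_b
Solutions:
 g(b) = C1 + 4*b^3/21 + 7*b^2/10


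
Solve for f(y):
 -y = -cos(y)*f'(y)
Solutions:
 f(y) = C1 + Integral(y/cos(y), y)


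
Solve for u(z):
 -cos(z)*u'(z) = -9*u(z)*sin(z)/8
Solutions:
 u(z) = C1/cos(z)^(9/8)


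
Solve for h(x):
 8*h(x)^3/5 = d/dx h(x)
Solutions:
 h(x) = -sqrt(10)*sqrt(-1/(C1 + 8*x))/2
 h(x) = sqrt(10)*sqrt(-1/(C1 + 8*x))/2


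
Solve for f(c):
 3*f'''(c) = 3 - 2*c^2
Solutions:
 f(c) = C1 + C2*c + C3*c^2 - c^5/90 + c^3/6


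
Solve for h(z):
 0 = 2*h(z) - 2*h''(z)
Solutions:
 h(z) = C1*exp(-z) + C2*exp(z)


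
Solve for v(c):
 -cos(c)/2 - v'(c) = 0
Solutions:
 v(c) = C1 - sin(c)/2


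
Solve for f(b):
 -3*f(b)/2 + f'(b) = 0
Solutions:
 f(b) = C1*exp(3*b/2)


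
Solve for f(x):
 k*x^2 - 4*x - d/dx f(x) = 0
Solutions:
 f(x) = C1 + k*x^3/3 - 2*x^2


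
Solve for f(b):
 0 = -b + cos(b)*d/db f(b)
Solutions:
 f(b) = C1 + Integral(b/cos(b), b)


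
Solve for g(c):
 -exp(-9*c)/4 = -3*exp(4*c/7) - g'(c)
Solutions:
 g(c) = C1 - 21*exp(4*c/7)/4 - exp(-9*c)/36


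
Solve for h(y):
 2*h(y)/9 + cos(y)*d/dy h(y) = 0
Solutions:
 h(y) = C1*(sin(y) - 1)^(1/9)/(sin(y) + 1)^(1/9)


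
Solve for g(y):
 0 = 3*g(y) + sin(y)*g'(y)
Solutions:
 g(y) = C1*(cos(y) + 1)^(3/2)/(cos(y) - 1)^(3/2)


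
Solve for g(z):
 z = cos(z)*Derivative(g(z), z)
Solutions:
 g(z) = C1 + Integral(z/cos(z), z)


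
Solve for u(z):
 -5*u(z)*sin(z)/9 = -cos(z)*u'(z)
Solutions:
 u(z) = C1/cos(z)^(5/9)


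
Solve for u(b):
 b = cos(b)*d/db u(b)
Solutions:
 u(b) = C1 + Integral(b/cos(b), b)


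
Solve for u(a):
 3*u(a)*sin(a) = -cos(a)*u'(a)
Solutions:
 u(a) = C1*cos(a)^3


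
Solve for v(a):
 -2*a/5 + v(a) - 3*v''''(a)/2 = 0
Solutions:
 v(a) = C1*exp(-2^(1/4)*3^(3/4)*a/3) + C2*exp(2^(1/4)*3^(3/4)*a/3) + C3*sin(2^(1/4)*3^(3/4)*a/3) + C4*cos(2^(1/4)*3^(3/4)*a/3) + 2*a/5


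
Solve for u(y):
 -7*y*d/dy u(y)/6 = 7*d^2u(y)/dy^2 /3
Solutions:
 u(y) = C1 + C2*erf(y/2)


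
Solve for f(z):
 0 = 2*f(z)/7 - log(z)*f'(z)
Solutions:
 f(z) = C1*exp(2*li(z)/7)


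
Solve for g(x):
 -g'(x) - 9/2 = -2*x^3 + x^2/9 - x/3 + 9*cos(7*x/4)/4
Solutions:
 g(x) = C1 + x^4/2 - x^3/27 + x^2/6 - 9*x/2 - 9*sin(7*x/4)/7


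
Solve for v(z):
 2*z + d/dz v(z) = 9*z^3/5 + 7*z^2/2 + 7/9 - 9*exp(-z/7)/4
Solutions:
 v(z) = C1 + 9*z^4/20 + 7*z^3/6 - z^2 + 7*z/9 + 63*exp(-z/7)/4


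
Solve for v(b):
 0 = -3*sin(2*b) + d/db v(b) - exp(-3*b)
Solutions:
 v(b) = C1 - 3*cos(2*b)/2 - exp(-3*b)/3


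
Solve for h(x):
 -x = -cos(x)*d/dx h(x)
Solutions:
 h(x) = C1 + Integral(x/cos(x), x)


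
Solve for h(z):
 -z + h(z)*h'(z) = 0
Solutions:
 h(z) = -sqrt(C1 + z^2)
 h(z) = sqrt(C1 + z^2)


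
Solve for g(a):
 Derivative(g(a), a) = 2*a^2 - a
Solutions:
 g(a) = C1 + 2*a^3/3 - a^2/2


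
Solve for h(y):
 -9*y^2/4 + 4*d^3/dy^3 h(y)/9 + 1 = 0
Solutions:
 h(y) = C1 + C2*y + C3*y^2 + 27*y^5/320 - 3*y^3/8


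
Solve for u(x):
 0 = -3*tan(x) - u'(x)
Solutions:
 u(x) = C1 + 3*log(cos(x))


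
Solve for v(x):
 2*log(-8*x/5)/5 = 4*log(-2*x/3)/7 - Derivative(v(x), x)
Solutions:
 v(x) = C1 + 6*x*log(-x)/35 + 2*x*(-10*log(3) - 11*log(2) - 3 + 7*log(5))/35


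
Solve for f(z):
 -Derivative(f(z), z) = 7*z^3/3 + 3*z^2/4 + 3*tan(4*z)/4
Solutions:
 f(z) = C1 - 7*z^4/12 - z^3/4 + 3*log(cos(4*z))/16


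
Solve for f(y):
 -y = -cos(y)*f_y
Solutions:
 f(y) = C1 + Integral(y/cos(y), y)


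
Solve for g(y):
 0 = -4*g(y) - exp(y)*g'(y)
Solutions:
 g(y) = C1*exp(4*exp(-y))


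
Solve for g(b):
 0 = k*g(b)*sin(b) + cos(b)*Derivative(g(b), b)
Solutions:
 g(b) = C1*exp(k*log(cos(b)))


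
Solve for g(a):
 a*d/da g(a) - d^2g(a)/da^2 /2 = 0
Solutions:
 g(a) = C1 + C2*erfi(a)


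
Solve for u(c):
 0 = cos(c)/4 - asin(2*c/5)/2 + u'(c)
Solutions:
 u(c) = C1 + c*asin(2*c/5)/2 + sqrt(25 - 4*c^2)/4 - sin(c)/4


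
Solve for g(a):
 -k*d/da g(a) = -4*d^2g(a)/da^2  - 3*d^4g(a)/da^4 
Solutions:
 g(a) = C1 + C2*exp(2^(1/3)*a*(-2^(1/3)*(-9*k + sqrt(81*k^2 + 256))^(1/3) + 8/(-9*k + sqrt(81*k^2 + 256))^(1/3))/6) + C3*exp(2^(1/3)*a*(2^(1/3)*(-9*k + sqrt(81*k^2 + 256))^(1/3) - 2^(1/3)*sqrt(3)*I*(-9*k + sqrt(81*k^2 + 256))^(1/3) + 32/((-1 + sqrt(3)*I)*(-9*k + sqrt(81*k^2 + 256))^(1/3)))/12) + C4*exp(2^(1/3)*a*(2^(1/3)*(-9*k + sqrt(81*k^2 + 256))^(1/3) + 2^(1/3)*sqrt(3)*I*(-9*k + sqrt(81*k^2 + 256))^(1/3) - 32/((1 + sqrt(3)*I)*(-9*k + sqrt(81*k^2 + 256))^(1/3)))/12)


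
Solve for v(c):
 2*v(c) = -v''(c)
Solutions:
 v(c) = C1*sin(sqrt(2)*c) + C2*cos(sqrt(2)*c)


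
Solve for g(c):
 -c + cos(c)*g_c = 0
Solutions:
 g(c) = C1 + Integral(c/cos(c), c)


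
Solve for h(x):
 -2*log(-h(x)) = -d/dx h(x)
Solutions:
 -li(-h(x)) = C1 + 2*x


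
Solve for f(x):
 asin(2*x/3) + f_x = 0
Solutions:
 f(x) = C1 - x*asin(2*x/3) - sqrt(9 - 4*x^2)/2


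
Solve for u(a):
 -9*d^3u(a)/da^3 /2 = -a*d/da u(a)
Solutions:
 u(a) = C1 + Integral(C2*airyai(6^(1/3)*a/3) + C3*airybi(6^(1/3)*a/3), a)


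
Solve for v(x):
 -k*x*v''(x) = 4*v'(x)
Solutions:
 v(x) = C1 + x^(((re(k) - 4)*re(k) + im(k)^2)/(re(k)^2 + im(k)^2))*(C2*sin(4*log(x)*Abs(im(k))/(re(k)^2 + im(k)^2)) + C3*cos(4*log(x)*im(k)/(re(k)^2 + im(k)^2)))


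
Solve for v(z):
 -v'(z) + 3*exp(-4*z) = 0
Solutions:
 v(z) = C1 - 3*exp(-4*z)/4


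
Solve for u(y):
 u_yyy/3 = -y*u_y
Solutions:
 u(y) = C1 + Integral(C2*airyai(-3^(1/3)*y) + C3*airybi(-3^(1/3)*y), y)


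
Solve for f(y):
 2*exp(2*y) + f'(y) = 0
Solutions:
 f(y) = C1 - exp(2*y)


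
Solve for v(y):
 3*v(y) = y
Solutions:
 v(y) = y/3


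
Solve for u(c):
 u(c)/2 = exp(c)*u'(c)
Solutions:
 u(c) = C1*exp(-exp(-c)/2)


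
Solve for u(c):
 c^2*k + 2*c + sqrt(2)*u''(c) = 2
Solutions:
 u(c) = C1 + C2*c - sqrt(2)*c^4*k/24 - sqrt(2)*c^3/6 + sqrt(2)*c^2/2


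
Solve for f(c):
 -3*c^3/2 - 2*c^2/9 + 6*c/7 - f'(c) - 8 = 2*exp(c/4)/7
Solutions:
 f(c) = C1 - 3*c^4/8 - 2*c^3/27 + 3*c^2/7 - 8*c - 8*exp(c/4)/7


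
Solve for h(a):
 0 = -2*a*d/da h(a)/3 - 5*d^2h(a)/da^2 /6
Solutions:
 h(a) = C1 + C2*erf(sqrt(10)*a/5)


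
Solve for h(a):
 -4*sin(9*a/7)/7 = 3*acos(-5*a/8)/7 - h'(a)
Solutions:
 h(a) = C1 + 3*a*acos(-5*a/8)/7 + 3*sqrt(64 - 25*a^2)/35 - 4*cos(9*a/7)/9


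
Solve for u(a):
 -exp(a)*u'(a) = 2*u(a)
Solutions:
 u(a) = C1*exp(2*exp(-a))


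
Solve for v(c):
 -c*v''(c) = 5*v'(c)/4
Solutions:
 v(c) = C1 + C2/c^(1/4)


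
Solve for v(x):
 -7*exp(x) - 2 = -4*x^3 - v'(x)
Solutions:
 v(x) = C1 - x^4 + 2*x + 7*exp(x)


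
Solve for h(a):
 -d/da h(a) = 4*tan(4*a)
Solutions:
 h(a) = C1 + log(cos(4*a))


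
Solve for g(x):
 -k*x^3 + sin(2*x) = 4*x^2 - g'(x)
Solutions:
 g(x) = C1 + k*x^4/4 + 4*x^3/3 + cos(2*x)/2


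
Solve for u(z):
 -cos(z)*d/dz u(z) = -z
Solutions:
 u(z) = C1 + Integral(z/cos(z), z)


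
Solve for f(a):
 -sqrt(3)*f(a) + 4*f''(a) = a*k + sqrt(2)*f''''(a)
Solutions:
 f(a) = C1*exp(-2^(1/4)*a*sqrt(1 - sqrt(4 - sqrt(6))/2)) + C2*exp(2^(1/4)*a*sqrt(1 - sqrt(4 - sqrt(6))/2)) + C3*exp(-2^(1/4)*a*sqrt(sqrt(4 - sqrt(6))/2 + 1)) + C4*exp(2^(1/4)*a*sqrt(sqrt(4 - sqrt(6))/2 + 1)) - sqrt(3)*a*k/3


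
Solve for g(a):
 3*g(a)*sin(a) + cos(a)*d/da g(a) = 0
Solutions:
 g(a) = C1*cos(a)^3


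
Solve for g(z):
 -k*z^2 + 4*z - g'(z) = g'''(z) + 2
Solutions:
 g(z) = C1 + C2*sin(z) + C3*cos(z) - k*z^3/3 + 2*k*z + 2*z^2 - 2*z


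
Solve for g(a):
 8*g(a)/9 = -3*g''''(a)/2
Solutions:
 g(a) = (C1*sin(sqrt(2)*3^(1/4)*a/3) + C2*cos(sqrt(2)*3^(1/4)*a/3))*exp(-sqrt(2)*3^(1/4)*a/3) + (C3*sin(sqrt(2)*3^(1/4)*a/3) + C4*cos(sqrt(2)*3^(1/4)*a/3))*exp(sqrt(2)*3^(1/4)*a/3)


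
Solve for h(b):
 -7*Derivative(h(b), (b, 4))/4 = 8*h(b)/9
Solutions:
 h(b) = (C1*sin(14^(3/4)*sqrt(3)*b/21) + C2*cos(14^(3/4)*sqrt(3)*b/21))*exp(-14^(3/4)*sqrt(3)*b/21) + (C3*sin(14^(3/4)*sqrt(3)*b/21) + C4*cos(14^(3/4)*sqrt(3)*b/21))*exp(14^(3/4)*sqrt(3)*b/21)


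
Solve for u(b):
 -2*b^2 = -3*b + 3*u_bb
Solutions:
 u(b) = C1 + C2*b - b^4/18 + b^3/6


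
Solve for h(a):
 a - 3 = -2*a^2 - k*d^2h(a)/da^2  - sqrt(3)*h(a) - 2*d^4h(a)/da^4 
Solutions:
 h(a) = C1*exp(-a*sqrt(-k - sqrt(k^2 - 8*sqrt(3)))/2) + C2*exp(a*sqrt(-k - sqrt(k^2 - 8*sqrt(3)))/2) + C3*exp(-a*sqrt(-k + sqrt(k^2 - 8*sqrt(3)))/2) + C4*exp(a*sqrt(-k + sqrt(k^2 - 8*sqrt(3)))/2) - 2*sqrt(3)*a^2/3 - sqrt(3)*a/3 + 4*k/3 + sqrt(3)


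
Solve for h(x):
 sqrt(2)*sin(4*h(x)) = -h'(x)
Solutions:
 h(x) = -acos((-C1 - exp(8*sqrt(2)*x))/(C1 - exp(8*sqrt(2)*x)))/4 + pi/2
 h(x) = acos((-C1 - exp(8*sqrt(2)*x))/(C1 - exp(8*sqrt(2)*x)))/4


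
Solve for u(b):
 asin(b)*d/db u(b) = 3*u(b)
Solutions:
 u(b) = C1*exp(3*Integral(1/asin(b), b))


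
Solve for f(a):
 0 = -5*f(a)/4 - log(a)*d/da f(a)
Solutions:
 f(a) = C1*exp(-5*li(a)/4)


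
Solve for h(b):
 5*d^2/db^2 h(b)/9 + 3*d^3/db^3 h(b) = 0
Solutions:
 h(b) = C1 + C2*b + C3*exp(-5*b/27)


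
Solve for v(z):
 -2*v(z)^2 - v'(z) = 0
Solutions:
 v(z) = 1/(C1 + 2*z)


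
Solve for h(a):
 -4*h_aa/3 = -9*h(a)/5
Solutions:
 h(a) = C1*exp(-3*sqrt(15)*a/10) + C2*exp(3*sqrt(15)*a/10)


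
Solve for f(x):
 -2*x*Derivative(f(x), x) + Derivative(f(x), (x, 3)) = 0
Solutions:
 f(x) = C1 + Integral(C2*airyai(2^(1/3)*x) + C3*airybi(2^(1/3)*x), x)


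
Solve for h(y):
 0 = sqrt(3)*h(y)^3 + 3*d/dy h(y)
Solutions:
 h(y) = -sqrt(6)*sqrt(-1/(C1 - sqrt(3)*y))/2
 h(y) = sqrt(6)*sqrt(-1/(C1 - sqrt(3)*y))/2


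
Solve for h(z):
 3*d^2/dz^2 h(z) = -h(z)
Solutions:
 h(z) = C1*sin(sqrt(3)*z/3) + C2*cos(sqrt(3)*z/3)


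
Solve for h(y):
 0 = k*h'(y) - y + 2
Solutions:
 h(y) = C1 + y^2/(2*k) - 2*y/k


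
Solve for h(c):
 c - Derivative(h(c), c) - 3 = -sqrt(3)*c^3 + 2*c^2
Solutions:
 h(c) = C1 + sqrt(3)*c^4/4 - 2*c^3/3 + c^2/2 - 3*c


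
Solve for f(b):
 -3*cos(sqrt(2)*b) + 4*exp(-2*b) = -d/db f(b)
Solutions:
 f(b) = C1 + 3*sqrt(2)*sin(sqrt(2)*b)/2 + 2*exp(-2*b)


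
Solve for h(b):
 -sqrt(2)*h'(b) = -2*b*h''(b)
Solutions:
 h(b) = C1 + C2*b^(sqrt(2)/2 + 1)


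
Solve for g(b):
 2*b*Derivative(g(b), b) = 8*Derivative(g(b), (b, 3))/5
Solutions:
 g(b) = C1 + Integral(C2*airyai(10^(1/3)*b/2) + C3*airybi(10^(1/3)*b/2), b)


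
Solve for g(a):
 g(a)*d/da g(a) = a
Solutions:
 g(a) = -sqrt(C1 + a^2)
 g(a) = sqrt(C1 + a^2)


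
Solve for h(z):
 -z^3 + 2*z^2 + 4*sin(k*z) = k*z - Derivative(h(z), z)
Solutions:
 h(z) = C1 + k*z^2/2 + z^4/4 - 2*z^3/3 + 4*cos(k*z)/k


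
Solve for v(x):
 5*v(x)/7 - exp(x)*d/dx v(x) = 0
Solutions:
 v(x) = C1*exp(-5*exp(-x)/7)


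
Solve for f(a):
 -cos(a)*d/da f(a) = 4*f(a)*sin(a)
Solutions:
 f(a) = C1*cos(a)^4


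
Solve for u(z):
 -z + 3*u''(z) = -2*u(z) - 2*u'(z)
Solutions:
 u(z) = z/2 + (C1*sin(sqrt(5)*z/3) + C2*cos(sqrt(5)*z/3))*exp(-z/3) - 1/2


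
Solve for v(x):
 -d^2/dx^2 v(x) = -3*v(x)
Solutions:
 v(x) = C1*exp(-sqrt(3)*x) + C2*exp(sqrt(3)*x)


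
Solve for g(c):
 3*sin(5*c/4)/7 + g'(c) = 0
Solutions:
 g(c) = C1 + 12*cos(5*c/4)/35


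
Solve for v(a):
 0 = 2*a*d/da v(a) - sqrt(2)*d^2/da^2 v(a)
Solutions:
 v(a) = C1 + C2*erfi(2^(3/4)*a/2)


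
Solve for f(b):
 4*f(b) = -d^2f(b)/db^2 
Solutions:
 f(b) = C1*sin(2*b) + C2*cos(2*b)


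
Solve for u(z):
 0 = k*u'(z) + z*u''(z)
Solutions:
 u(z) = C1 + z^(1 - re(k))*(C2*sin(log(z)*Abs(im(k))) + C3*cos(log(z)*im(k)))


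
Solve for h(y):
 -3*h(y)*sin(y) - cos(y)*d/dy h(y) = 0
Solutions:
 h(y) = C1*cos(y)^3


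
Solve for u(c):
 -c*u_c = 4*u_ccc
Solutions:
 u(c) = C1 + Integral(C2*airyai(-2^(1/3)*c/2) + C3*airybi(-2^(1/3)*c/2), c)


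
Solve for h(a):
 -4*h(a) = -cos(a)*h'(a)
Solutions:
 h(a) = C1*(sin(a)^2 + 2*sin(a) + 1)/(sin(a)^2 - 2*sin(a) + 1)


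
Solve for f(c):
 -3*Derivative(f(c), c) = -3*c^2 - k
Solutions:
 f(c) = C1 + c^3/3 + c*k/3


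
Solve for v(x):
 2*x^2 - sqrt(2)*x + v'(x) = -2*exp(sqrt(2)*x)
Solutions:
 v(x) = C1 - 2*x^3/3 + sqrt(2)*x^2/2 - sqrt(2)*exp(sqrt(2)*x)


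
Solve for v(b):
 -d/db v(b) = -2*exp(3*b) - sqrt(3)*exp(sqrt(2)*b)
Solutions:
 v(b) = C1 + 2*exp(3*b)/3 + sqrt(6)*exp(sqrt(2)*b)/2


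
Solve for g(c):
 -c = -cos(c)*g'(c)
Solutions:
 g(c) = C1 + Integral(c/cos(c), c)


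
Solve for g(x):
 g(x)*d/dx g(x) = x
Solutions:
 g(x) = -sqrt(C1 + x^2)
 g(x) = sqrt(C1 + x^2)


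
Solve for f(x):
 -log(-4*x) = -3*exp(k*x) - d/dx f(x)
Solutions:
 f(x) = C1 + x*log(-x) + x*(-1 + 2*log(2)) + Piecewise((-3*exp(k*x)/k, Ne(k, 0)), (-3*x, True))


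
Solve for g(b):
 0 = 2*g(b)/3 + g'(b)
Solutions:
 g(b) = C1*exp(-2*b/3)


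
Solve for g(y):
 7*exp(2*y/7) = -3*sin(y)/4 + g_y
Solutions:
 g(y) = C1 + 49*exp(2*y/7)/2 - 3*cos(y)/4


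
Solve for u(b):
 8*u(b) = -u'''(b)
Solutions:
 u(b) = C3*exp(-2*b) + (C1*sin(sqrt(3)*b) + C2*cos(sqrt(3)*b))*exp(b)


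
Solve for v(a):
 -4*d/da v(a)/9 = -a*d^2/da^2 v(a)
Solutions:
 v(a) = C1 + C2*a^(13/9)


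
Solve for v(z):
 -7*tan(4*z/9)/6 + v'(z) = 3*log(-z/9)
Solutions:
 v(z) = C1 + 3*z*log(-z) - 6*z*log(3) - 3*z - 21*log(cos(4*z/9))/8


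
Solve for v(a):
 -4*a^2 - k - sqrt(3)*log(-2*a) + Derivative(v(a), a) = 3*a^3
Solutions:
 v(a) = C1 + 3*a^4/4 + 4*a^3/3 + a*(k - sqrt(3) + sqrt(3)*log(2)) + sqrt(3)*a*log(-a)


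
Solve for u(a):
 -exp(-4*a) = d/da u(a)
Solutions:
 u(a) = C1 + exp(-4*a)/4


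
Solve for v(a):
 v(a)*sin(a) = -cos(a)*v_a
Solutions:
 v(a) = C1*cos(a)


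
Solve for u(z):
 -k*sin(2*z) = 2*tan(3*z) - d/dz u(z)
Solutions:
 u(z) = C1 - k*cos(2*z)/2 - 2*log(cos(3*z))/3


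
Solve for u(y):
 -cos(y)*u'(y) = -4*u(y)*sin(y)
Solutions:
 u(y) = C1/cos(y)^4


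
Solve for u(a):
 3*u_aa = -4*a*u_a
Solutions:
 u(a) = C1 + C2*erf(sqrt(6)*a/3)


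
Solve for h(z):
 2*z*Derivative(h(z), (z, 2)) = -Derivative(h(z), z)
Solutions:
 h(z) = C1 + C2*sqrt(z)


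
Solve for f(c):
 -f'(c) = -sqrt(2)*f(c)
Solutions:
 f(c) = C1*exp(sqrt(2)*c)


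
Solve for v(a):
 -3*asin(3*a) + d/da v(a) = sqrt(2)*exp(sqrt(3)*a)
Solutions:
 v(a) = C1 + 3*a*asin(3*a) + sqrt(1 - 9*a^2) + sqrt(6)*exp(sqrt(3)*a)/3


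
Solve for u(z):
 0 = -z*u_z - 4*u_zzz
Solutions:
 u(z) = C1 + Integral(C2*airyai(-2^(1/3)*z/2) + C3*airybi(-2^(1/3)*z/2), z)


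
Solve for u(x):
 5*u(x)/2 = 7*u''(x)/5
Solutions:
 u(x) = C1*exp(-5*sqrt(14)*x/14) + C2*exp(5*sqrt(14)*x/14)


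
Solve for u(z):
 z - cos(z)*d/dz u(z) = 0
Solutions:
 u(z) = C1 + Integral(z/cos(z), z)


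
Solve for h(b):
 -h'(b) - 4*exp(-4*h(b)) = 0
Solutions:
 h(b) = log(-I*(C1 - 16*b)^(1/4))
 h(b) = log(I*(C1 - 16*b)^(1/4))
 h(b) = log(-(C1 - 16*b)^(1/4))
 h(b) = log(C1 - 16*b)/4


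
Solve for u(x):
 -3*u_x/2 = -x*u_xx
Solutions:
 u(x) = C1 + C2*x^(5/2)


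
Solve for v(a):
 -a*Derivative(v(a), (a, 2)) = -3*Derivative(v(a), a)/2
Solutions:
 v(a) = C1 + C2*a^(5/2)


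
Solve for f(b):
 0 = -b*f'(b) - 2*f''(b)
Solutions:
 f(b) = C1 + C2*erf(b/2)


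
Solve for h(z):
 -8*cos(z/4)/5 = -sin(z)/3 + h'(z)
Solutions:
 h(z) = C1 - 32*sin(z/4)/5 - cos(z)/3


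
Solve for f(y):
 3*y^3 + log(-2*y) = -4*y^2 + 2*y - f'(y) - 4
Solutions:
 f(y) = C1 - 3*y^4/4 - 4*y^3/3 + y^2 - y*log(-y) + y*(-3 - log(2))


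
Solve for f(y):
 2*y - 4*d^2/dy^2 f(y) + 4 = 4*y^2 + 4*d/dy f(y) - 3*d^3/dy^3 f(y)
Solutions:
 f(y) = C1 + C2*exp(-2*y/3) + C3*exp(2*y) - y^3/3 + 5*y^2/4 - 3*y


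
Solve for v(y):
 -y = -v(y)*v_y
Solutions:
 v(y) = -sqrt(C1 + y^2)
 v(y) = sqrt(C1 + y^2)


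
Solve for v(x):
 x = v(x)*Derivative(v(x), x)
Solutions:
 v(x) = -sqrt(C1 + x^2)
 v(x) = sqrt(C1 + x^2)


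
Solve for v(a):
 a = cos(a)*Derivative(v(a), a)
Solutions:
 v(a) = C1 + Integral(a/cos(a), a)


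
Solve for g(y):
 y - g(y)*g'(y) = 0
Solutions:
 g(y) = -sqrt(C1 + y^2)
 g(y) = sqrt(C1 + y^2)


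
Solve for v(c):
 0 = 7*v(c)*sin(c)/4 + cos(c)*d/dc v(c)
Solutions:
 v(c) = C1*cos(c)^(7/4)


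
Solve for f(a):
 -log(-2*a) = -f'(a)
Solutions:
 f(a) = C1 + a*log(-a) + a*(-1 + log(2))


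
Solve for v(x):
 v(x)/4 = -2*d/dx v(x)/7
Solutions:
 v(x) = C1*exp(-7*x/8)


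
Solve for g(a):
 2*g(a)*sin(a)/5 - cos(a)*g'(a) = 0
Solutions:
 g(a) = C1/cos(a)^(2/5)


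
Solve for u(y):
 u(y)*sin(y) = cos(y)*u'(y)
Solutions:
 u(y) = C1/cos(y)


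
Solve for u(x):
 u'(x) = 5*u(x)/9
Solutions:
 u(x) = C1*exp(5*x/9)


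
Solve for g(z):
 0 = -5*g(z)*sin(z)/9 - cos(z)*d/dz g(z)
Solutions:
 g(z) = C1*cos(z)^(5/9)


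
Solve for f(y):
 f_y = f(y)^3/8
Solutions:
 f(y) = -2*sqrt(-1/(C1 + y))
 f(y) = 2*sqrt(-1/(C1 + y))


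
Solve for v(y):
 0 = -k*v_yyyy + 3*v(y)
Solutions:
 v(y) = C1*exp(-3^(1/4)*y*(1/k)^(1/4)) + C2*exp(3^(1/4)*y*(1/k)^(1/4)) + C3*exp(-3^(1/4)*I*y*(1/k)^(1/4)) + C4*exp(3^(1/4)*I*y*(1/k)^(1/4))


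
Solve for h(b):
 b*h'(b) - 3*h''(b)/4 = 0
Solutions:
 h(b) = C1 + C2*erfi(sqrt(6)*b/3)


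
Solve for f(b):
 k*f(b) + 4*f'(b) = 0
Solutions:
 f(b) = C1*exp(-b*k/4)


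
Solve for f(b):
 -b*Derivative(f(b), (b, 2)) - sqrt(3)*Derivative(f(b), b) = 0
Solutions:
 f(b) = C1 + C2*b^(1 - sqrt(3))


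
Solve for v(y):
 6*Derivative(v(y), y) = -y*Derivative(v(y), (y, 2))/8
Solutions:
 v(y) = C1 + C2/y^47


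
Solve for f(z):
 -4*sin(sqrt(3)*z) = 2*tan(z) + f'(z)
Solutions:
 f(z) = C1 + 2*log(cos(z)) + 4*sqrt(3)*cos(sqrt(3)*z)/3


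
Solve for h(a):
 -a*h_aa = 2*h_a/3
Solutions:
 h(a) = C1 + C2*a^(1/3)


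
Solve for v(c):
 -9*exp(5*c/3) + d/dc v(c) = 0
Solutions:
 v(c) = C1 + 27*exp(5*c/3)/5


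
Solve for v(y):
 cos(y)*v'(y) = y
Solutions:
 v(y) = C1 + Integral(y/cos(y), y)


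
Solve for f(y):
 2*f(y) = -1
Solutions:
 f(y) = -1/2


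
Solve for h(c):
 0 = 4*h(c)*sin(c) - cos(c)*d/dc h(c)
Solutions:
 h(c) = C1/cos(c)^4


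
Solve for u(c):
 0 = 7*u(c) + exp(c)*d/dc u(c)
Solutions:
 u(c) = C1*exp(7*exp(-c))


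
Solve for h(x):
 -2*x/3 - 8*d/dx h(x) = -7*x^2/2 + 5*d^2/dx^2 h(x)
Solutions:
 h(x) = C1 + C2*exp(-8*x/5) + 7*x^3/48 - 121*x^2/384 + 605*x/1536


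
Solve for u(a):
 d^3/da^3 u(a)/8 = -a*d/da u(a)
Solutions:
 u(a) = C1 + Integral(C2*airyai(-2*a) + C3*airybi(-2*a), a)


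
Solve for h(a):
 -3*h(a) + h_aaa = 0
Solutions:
 h(a) = C3*exp(3^(1/3)*a) + (C1*sin(3^(5/6)*a/2) + C2*cos(3^(5/6)*a/2))*exp(-3^(1/3)*a/2)


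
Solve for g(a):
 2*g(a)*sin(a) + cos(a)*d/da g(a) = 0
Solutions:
 g(a) = C1*cos(a)^2


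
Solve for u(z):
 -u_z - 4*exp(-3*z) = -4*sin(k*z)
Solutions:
 u(z) = C1 + 4*exp(-3*z)/3 - 4*cos(k*z)/k


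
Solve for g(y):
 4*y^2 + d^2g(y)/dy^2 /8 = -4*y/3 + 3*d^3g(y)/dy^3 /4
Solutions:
 g(y) = C1 + C2*y + C3*exp(y/6) - 8*y^4/3 - 592*y^3/9 - 1184*y^2


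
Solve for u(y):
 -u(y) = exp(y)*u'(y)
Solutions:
 u(y) = C1*exp(exp(-y))


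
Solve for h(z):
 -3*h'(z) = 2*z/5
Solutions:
 h(z) = C1 - z^2/15


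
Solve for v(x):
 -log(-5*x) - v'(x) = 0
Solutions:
 v(x) = C1 - x*log(-x) + x*(1 - log(5))


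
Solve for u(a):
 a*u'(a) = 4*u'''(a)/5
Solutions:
 u(a) = C1 + Integral(C2*airyai(10^(1/3)*a/2) + C3*airybi(10^(1/3)*a/2), a)


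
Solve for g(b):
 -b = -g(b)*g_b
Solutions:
 g(b) = -sqrt(C1 + b^2)
 g(b) = sqrt(C1 + b^2)


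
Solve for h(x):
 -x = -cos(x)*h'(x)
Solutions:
 h(x) = C1 + Integral(x/cos(x), x)


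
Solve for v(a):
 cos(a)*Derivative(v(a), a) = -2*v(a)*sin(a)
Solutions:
 v(a) = C1*cos(a)^2


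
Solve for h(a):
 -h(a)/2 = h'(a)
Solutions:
 h(a) = C1*exp(-a/2)


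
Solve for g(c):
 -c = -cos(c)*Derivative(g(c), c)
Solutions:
 g(c) = C1 + Integral(c/cos(c), c)


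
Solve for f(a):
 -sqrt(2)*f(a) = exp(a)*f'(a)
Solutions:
 f(a) = C1*exp(sqrt(2)*exp(-a))


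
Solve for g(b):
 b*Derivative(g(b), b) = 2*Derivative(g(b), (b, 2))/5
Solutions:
 g(b) = C1 + C2*erfi(sqrt(5)*b/2)


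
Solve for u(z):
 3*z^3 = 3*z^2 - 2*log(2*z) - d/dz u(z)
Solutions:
 u(z) = C1 - 3*z^4/4 + z^3 - 2*z*log(z) - z*log(4) + 2*z


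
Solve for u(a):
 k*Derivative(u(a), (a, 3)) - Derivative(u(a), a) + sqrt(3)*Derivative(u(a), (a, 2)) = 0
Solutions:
 u(a) = C1 + C2*exp(a*(sqrt(4*k + 3) - sqrt(3))/(2*k)) + C3*exp(-a*(sqrt(4*k + 3) + sqrt(3))/(2*k))


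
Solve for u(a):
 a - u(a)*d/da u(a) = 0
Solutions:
 u(a) = -sqrt(C1 + a^2)
 u(a) = sqrt(C1 + a^2)


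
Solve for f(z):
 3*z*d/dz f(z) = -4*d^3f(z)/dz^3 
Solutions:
 f(z) = C1 + Integral(C2*airyai(-6^(1/3)*z/2) + C3*airybi(-6^(1/3)*z/2), z)


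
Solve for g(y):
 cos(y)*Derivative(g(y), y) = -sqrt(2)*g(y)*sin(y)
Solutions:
 g(y) = C1*cos(y)^(sqrt(2))


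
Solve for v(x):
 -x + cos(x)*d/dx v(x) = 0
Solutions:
 v(x) = C1 + Integral(x/cos(x), x)


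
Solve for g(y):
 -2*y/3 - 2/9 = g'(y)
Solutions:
 g(y) = C1 - y^2/3 - 2*y/9


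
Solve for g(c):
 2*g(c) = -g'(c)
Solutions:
 g(c) = C1*exp(-2*c)


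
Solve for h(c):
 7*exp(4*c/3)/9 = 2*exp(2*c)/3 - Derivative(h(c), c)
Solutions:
 h(c) = C1 - 7*exp(4*c/3)/12 + exp(2*c)/3


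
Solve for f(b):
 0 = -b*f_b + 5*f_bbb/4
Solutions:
 f(b) = C1 + Integral(C2*airyai(10^(2/3)*b/5) + C3*airybi(10^(2/3)*b/5), b)


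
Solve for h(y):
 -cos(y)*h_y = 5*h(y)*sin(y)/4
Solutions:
 h(y) = C1*cos(y)^(5/4)


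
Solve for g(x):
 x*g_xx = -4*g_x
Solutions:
 g(x) = C1 + C2/x^3


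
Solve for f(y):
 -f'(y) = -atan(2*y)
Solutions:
 f(y) = C1 + y*atan(2*y) - log(4*y^2 + 1)/4


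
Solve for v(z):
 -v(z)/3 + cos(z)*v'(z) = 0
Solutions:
 v(z) = C1*(sin(z) + 1)^(1/6)/(sin(z) - 1)^(1/6)


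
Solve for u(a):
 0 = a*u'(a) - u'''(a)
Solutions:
 u(a) = C1 + Integral(C2*airyai(a) + C3*airybi(a), a)


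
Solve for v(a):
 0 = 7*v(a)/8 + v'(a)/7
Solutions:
 v(a) = C1*exp(-49*a/8)


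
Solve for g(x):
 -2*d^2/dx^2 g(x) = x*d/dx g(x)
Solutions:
 g(x) = C1 + C2*erf(x/2)


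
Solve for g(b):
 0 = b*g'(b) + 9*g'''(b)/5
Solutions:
 g(b) = C1 + Integral(C2*airyai(-15^(1/3)*b/3) + C3*airybi(-15^(1/3)*b/3), b)


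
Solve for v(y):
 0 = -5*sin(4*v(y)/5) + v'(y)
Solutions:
 -5*y + 5*log(cos(4*v(y)/5) - 1)/8 - 5*log(cos(4*v(y)/5) + 1)/8 = C1


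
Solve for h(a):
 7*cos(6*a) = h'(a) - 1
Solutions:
 h(a) = C1 + a + 7*sin(6*a)/6


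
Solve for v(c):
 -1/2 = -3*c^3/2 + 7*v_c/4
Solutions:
 v(c) = C1 + 3*c^4/14 - 2*c/7


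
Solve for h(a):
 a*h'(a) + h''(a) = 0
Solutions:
 h(a) = C1 + C2*erf(sqrt(2)*a/2)


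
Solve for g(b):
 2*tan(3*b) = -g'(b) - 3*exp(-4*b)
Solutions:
 g(b) = C1 - log(tan(3*b)^2 + 1)/3 + 3*exp(-4*b)/4


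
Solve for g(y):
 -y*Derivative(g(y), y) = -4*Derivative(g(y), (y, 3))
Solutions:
 g(y) = C1 + Integral(C2*airyai(2^(1/3)*y/2) + C3*airybi(2^(1/3)*y/2), y)


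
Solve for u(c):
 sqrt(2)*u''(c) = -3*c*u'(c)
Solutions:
 u(c) = C1 + C2*erf(2^(1/4)*sqrt(3)*c/2)


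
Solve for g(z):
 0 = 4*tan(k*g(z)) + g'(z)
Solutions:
 g(z) = Piecewise((-asin(exp(C1*k - 4*k*z))/k + pi/k, Ne(k, 0)), (nan, True))
 g(z) = Piecewise((asin(exp(C1*k - 4*k*z))/k, Ne(k, 0)), (nan, True))


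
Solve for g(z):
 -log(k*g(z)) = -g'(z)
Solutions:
 li(k*g(z))/k = C1 + z


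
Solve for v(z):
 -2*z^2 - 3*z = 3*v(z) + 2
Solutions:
 v(z) = -2*z^2/3 - z - 2/3


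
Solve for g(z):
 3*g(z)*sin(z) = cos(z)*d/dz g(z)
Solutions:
 g(z) = C1/cos(z)^3


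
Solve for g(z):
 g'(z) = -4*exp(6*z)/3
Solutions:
 g(z) = C1 - 2*exp(6*z)/9


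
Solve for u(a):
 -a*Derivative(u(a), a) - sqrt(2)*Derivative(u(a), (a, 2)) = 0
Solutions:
 u(a) = C1 + C2*erf(2^(1/4)*a/2)


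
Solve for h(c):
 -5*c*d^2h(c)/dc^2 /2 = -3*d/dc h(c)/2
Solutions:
 h(c) = C1 + C2*c^(8/5)


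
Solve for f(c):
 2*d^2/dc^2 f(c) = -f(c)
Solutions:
 f(c) = C1*sin(sqrt(2)*c/2) + C2*cos(sqrt(2)*c/2)


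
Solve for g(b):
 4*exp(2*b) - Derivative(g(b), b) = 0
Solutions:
 g(b) = C1 + 2*exp(2*b)


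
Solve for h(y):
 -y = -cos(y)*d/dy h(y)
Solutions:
 h(y) = C1 + Integral(y/cos(y), y)


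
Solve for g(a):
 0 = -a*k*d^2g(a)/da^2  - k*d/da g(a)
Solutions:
 g(a) = C1 + C2*log(a)


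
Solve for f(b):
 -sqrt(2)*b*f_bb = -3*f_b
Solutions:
 f(b) = C1 + C2*b^(1 + 3*sqrt(2)/2)


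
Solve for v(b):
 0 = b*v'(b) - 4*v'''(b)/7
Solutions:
 v(b) = C1 + Integral(C2*airyai(14^(1/3)*b/2) + C3*airybi(14^(1/3)*b/2), b)


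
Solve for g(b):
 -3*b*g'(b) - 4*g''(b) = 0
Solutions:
 g(b) = C1 + C2*erf(sqrt(6)*b/4)


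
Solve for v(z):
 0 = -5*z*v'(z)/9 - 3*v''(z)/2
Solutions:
 v(z) = C1 + C2*erf(sqrt(15)*z/9)


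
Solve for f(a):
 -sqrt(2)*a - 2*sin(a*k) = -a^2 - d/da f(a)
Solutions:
 f(a) = C1 - a^3/3 + sqrt(2)*a^2/2 - 2*cos(a*k)/k


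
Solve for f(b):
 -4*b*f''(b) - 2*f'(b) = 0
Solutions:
 f(b) = C1 + C2*sqrt(b)


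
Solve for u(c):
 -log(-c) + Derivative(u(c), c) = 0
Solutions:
 u(c) = C1 + c*log(-c) - c


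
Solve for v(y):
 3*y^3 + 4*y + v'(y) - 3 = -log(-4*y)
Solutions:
 v(y) = C1 - 3*y^4/4 - 2*y^2 - y*log(-y) + 2*y*(2 - log(2))


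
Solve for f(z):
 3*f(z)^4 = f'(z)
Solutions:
 f(z) = (-1/(C1 + 9*z))^(1/3)
 f(z) = (-1/(C1 + 3*z))^(1/3)*(-3^(2/3) - 3*3^(1/6)*I)/6
 f(z) = (-1/(C1 + 3*z))^(1/3)*(-3^(2/3) + 3*3^(1/6)*I)/6
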